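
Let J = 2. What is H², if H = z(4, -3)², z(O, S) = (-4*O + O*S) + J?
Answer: 456976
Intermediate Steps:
z(O, S) = 2 - 4*O + O*S (z(O, S) = (-4*O + O*S) + 2 = 2 - 4*O + O*S)
H = 676 (H = (2 - 4*4 + 4*(-3))² = (2 - 16 - 12)² = (-26)² = 676)
H² = 676² = 456976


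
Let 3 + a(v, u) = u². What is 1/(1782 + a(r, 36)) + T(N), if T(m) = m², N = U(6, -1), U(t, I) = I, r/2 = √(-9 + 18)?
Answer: 3076/3075 ≈ 1.0003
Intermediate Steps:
r = 6 (r = 2*√(-9 + 18) = 2*√9 = 2*3 = 6)
a(v, u) = -3 + u²
N = -1
1/(1782 + a(r, 36)) + T(N) = 1/(1782 + (-3 + 36²)) + (-1)² = 1/(1782 + (-3 + 1296)) + 1 = 1/(1782 + 1293) + 1 = 1/3075 + 1 = 3076/3075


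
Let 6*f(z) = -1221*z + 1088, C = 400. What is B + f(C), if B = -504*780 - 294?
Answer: -1423898/3 ≈ -4.7463e+5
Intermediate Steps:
B = -393414 (B = -393120 - 294 = -393414)
f(z) = 544/3 - 407*z/2 (f(z) = (-1221*z + 1088)/6 = (1088 - 1221*z)/6 = 544/3 - 407*z/2)
B + f(C) = -393414 + (544/3 - 407/2*400) = -393414 + (544/3 - 81400) = -393414 - 243656/3 = -1423898/3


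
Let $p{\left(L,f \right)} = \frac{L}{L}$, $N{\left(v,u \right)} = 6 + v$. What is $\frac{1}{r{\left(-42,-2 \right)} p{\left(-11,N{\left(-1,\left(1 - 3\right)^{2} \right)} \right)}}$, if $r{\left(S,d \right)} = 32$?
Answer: $\frac{1}{32} \approx 0.03125$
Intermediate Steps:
$p{\left(L,f \right)} = 1$
$\frac{1}{r{\left(-42,-2 \right)} p{\left(-11,N{\left(-1,\left(1 - 3\right)^{2} \right)} \right)}} = \frac{1}{32 \cdot 1} = \frac{1}{32}$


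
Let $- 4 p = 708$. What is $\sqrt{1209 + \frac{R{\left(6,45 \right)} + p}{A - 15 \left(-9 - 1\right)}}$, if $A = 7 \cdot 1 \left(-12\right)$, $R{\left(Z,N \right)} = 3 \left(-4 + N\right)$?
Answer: $\frac{\sqrt{146190}}{11} \approx 34.759$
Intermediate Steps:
$R{\left(Z,N \right)} = -12 + 3 N$
$p = -177$ ($p = \left(- \frac{1}{4}\right) 708 = -177$)
$A = -84$ ($A = 7 \left(-12\right) = -84$)
$\sqrt{1209 + \frac{R{\left(6,45 \right)} + p}{A - 15 \left(-9 - 1\right)}} = \sqrt{1209 + \frac{\left(-12 + 3 \cdot 45\right) - 177}{-84 - 15 \left(-9 - 1\right)}} = \sqrt{1209 + \frac{\left(-12 + 135\right) - 177}{-84 - -150}} = \sqrt{1209 + \frac{123 - 177}{-84 + 150}} = \sqrt{1209 - \frac{54}{66}} = \sqrt{1209 - \frac{9}{11}} = \sqrt{\frac{13290}{11}} = \frac{\sqrt{146190}}{11}$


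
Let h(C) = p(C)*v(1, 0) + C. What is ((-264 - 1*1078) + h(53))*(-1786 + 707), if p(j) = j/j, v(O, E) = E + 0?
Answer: 1390831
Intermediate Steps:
v(O, E) = E
p(j) = 1
h(C) = C (h(C) = 1*0 + C = 0 + C = C)
((-264 - 1*1078) + h(53))*(-1786 + 707) = ((-264 - 1*1078) + 53)*(-1786 + 707) = ((-264 - 1078) + 53)*(-1079) = (-1342 + 53)*(-1079) = -1289*(-1079) = 1390831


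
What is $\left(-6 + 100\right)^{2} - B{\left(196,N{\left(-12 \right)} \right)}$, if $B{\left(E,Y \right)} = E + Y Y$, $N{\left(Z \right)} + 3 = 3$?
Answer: $8640$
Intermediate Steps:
$N{\left(Z \right)} = 0$ ($N{\left(Z \right)} = -3 + 3 = 0$)
$B{\left(E,Y \right)} = E + Y^{2}$
$\left(-6 + 100\right)^{2} - B{\left(196,N{\left(-12 \right)} \right)} = \left(-6 + 100\right)^{2} - \left(196 + 0^{2}\right) = 94^{2} - \left(196 + 0\right) = 8836 - 196 = 8640$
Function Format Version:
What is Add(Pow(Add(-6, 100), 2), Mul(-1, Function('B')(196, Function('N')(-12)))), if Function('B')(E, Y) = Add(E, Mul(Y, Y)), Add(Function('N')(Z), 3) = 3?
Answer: 8640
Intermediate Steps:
Function('N')(Z) = 0 (Function('N')(Z) = Add(-3, 3) = 0)
Function('B')(E, Y) = Add(E, Pow(Y, 2))
Add(Pow(Add(-6, 100), 2), Mul(-1, Function('B')(196, Function('N')(-12)))) = Add(Pow(Add(-6, 100), 2), Mul(-1, Add(196, Pow(0, 2)))) = Add(Pow(94, 2), Mul(-1, Add(196, 0))) = Add(8836, Mul(-1, 196)) = Add(8836, -196) = 8640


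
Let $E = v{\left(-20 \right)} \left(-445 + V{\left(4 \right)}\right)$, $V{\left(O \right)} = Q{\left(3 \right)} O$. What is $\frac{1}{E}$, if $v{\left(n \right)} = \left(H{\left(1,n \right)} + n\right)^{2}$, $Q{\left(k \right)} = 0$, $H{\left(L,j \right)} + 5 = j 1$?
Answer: $- \frac{1}{901125} \approx -1.1097 \cdot 10^{-6}$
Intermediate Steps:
$H{\left(L,j \right)} = -5 + j$ ($H{\left(L,j \right)} = -5 + j 1 = -5 + j$)
$v{\left(n \right)} = \left(-5 + 2 n\right)^{2}$ ($v{\left(n \right)} = \left(\left(-5 + n\right) + n\right)^{2} = \left(-5 + 2 n\right)^{2}$)
$V{\left(O \right)} = 0$ ($V{\left(O \right)} = 0 O = 0$)
$E = -901125$ ($E = \left(-5 + 2 \left(-20\right)\right)^{2} \left(-445 + 0\right) = \left(-5 - 40\right)^{2} \left(-445\right) = \left(-45\right)^{2} \left(-445\right) = 2025 \left(-445\right) = -901125$)
$\frac{1}{E} = \frac{1}{-901125} = - \frac{1}{901125}$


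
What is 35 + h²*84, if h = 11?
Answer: 10199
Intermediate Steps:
35 + h²*84 = 35 + 11²*84 = 35 + 121*84 = 35 + 10164 = 10199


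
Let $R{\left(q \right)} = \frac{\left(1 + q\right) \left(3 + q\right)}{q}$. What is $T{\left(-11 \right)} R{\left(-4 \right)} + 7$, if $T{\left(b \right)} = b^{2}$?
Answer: $- \frac{335}{4} \approx -83.75$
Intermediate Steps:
$R{\left(q \right)} = \frac{\left(1 + q\right) \left(3 + q\right)}{q}$
$T{\left(-11 \right)} R{\left(-4 \right)} + 7 = \left(-11\right)^{2} \left(4 - 4 + \frac{3}{-4}\right) + 7 = 121 \left(4 - 4 + 3 \left(- \frac{1}{4}\right)\right) + 7 = 121 \left(4 - 4 - \frac{3}{4}\right) + 7 = 121 \left(- \frac{3}{4}\right) + 7 = - \frac{363}{4} + 7 = - \frac{335}{4}$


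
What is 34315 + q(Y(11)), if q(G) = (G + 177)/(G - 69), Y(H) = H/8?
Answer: 18562988/541 ≈ 34312.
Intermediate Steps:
Y(H) = H/8 (Y(H) = H*(1/8) = H/8)
q(G) = (177 + G)/(-69 + G)
34315 + q(Y(11)) = 34315 + (177 + (1/8)*11)/(-69 + (1/8)*11) = 34315 + (177 + 11/8)/(-69 + 11/8) = 34315 + (1427/8)/(-541/8) = 34315 - 8/541*1427/8 = 34315 - 1427/541 = 18562988/541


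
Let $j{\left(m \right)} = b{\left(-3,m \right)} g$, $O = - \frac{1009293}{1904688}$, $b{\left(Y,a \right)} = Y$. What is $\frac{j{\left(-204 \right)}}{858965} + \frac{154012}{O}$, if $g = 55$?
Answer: $- \frac{16798194892676559}{57796490783} \approx -2.9064 \cdot 10^{5}$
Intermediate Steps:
$O = - \frac{336431}{634896}$ ($O = \left(-1009293\right) \frac{1}{1904688} = - \frac{336431}{634896} \approx -0.5299$)
$j{\left(m \right)} = -165$ ($j{\left(m \right)} = \left(-3\right) 55 = -165$)
$\frac{j{\left(-204 \right)}}{858965} + \frac{154012}{O} = - \frac{165}{858965} + \frac{154012}{- \frac{336431}{634896}} = \left(-165\right) \frac{1}{858965} + 154012 \left(- \frac{634896}{336431}\right) = - \frac{33}{171793} - \frac{97781602752}{336431} = - \frac{16798194892676559}{57796490783}$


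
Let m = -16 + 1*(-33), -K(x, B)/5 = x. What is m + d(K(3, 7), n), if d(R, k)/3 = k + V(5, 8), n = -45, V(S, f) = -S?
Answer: -199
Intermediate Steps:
K(x, B) = -5*x
d(R, k) = -15 + 3*k (d(R, k) = 3*(k - 1*5) = 3*(k - 5) = 3*(-5 + k) = -15 + 3*k)
m = -49 (m = -16 - 33 = -49)
m + d(K(3, 7), n) = -49 + (-15 + 3*(-45)) = -49 + (-15 - 135) = -49 - 150 = -199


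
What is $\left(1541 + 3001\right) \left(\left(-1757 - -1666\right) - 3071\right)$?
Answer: $-14361804$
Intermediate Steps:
$\left(1541 + 3001\right) \left(\left(-1757 - -1666\right) - 3071\right) = 4542 \left(\left(-1757 + 1666\right) - 3071\right) = 4542 \left(-91 - 3071\right) = 4542 \left(-3162\right) = -14361804$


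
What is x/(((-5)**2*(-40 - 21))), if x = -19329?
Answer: 19329/1525 ≈ 12.675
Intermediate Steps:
x/(((-5)**2*(-40 - 21))) = -19329*1/(25*(-40 - 21)) = -19329/(25*(-61)) = -19329/(-1525) = -19329*(-1/1525) = 19329/1525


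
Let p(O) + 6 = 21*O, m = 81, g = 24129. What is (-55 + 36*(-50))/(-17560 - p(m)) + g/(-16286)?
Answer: -86878673/62717386 ≈ -1.3852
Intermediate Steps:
p(O) = -6 + 21*O
(-55 + 36*(-50))/(-17560 - p(m)) + g/(-16286) = (-55 + 36*(-50))/(-17560 - (-6 + 21*81)) + 24129/(-16286) = (-55 - 1800)/(-17560 - (-6 + 1701)) + 24129*(-1/16286) = -1855/(-17560 - 1*1695) - 24129/16286 = -1855/(-17560 - 1695) - 24129/16286 = -1855/(-19255) - 24129/16286 = -1855*(-1/19255) - 24129/16286 = 371/3851 - 24129/16286 = -86878673/62717386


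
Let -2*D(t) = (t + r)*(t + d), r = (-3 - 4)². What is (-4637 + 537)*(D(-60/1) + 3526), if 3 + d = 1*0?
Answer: -13035950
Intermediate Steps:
d = -3 (d = -3 + 1*0 = -3 + 0 = -3)
r = 49 (r = (-7)² = 49)
D(t) = -(-3 + t)*(49 + t)/2 (D(t) = -(t + 49)*(t - 3)/2 = -(49 + t)*(-3 + t)/2 = -(-3 + t)*(49 + t)/2)
(-4637 + 537)*(D(-60/1) + 3526) = (-4637 + 537)*((147/2 - (-1380)/1 - (-60/1)²/2) + 3526) = -4100*((147/2 - (-1380) - (-60*1)²/2) + 3526) = -4100*((147/2 - 23*(-60) - ½*(-60)²) + 3526) = -4100*((147/2 + 1380 - ½*3600) + 3526) = -4100*((147/2 + 1380 - 1800) + 3526) = -4100*(-693/2 + 3526) = -4100*6359/2 = -13035950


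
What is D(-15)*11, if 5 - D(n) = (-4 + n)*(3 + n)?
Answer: -2453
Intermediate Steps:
D(n) = 5 - (-4 + n)*(3 + n)
D(-15)*11 = (17 - 15 - 1*(-15)**2)*11 = (17 - 15 - 1*225)*11 = (17 - 15 - 225)*11 = -223*11 = -2453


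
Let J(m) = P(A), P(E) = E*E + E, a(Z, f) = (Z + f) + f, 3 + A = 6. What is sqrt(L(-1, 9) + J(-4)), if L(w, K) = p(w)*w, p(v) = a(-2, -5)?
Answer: 2*sqrt(6) ≈ 4.8990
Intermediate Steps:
A = 3 (A = -3 + 6 = 3)
a(Z, f) = Z + 2*f
P(E) = E + E**2 (P(E) = E**2 + E = E + E**2)
J(m) = 12 (J(m) = 3*(1 + 3) = 3*4 = 12)
p(v) = -12 (p(v) = -2 + 2*(-5) = -2 - 10 = -12)
L(w, K) = -12*w
sqrt(L(-1, 9) + J(-4)) = sqrt(-12*(-1) + 12) = sqrt(12 + 12) = sqrt(24) = 2*sqrt(6)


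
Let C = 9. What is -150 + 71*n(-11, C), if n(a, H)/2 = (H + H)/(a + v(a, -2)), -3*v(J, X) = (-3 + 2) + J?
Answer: -3606/7 ≈ -515.14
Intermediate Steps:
v(J, X) = 1/3 - J/3 (v(J, X) = -((-3 + 2) + J)/3 = -(-1 + J)/3 = 1/3 - J/3)
n(a, H) = 4*H/(1/3 + 2*a/3) (n(a, H) = 2*((H + H)/(a + (1/3 - a/3))) = 2*((2*H)/(1/3 + 2*a/3)) = 2*(2*H/(1/3 + 2*a/3)) = 4*H/(1/3 + 2*a/3))
-150 + 71*n(-11, C) = -150 + 71*(12*9/(1 + 2*(-11))) = -150 + 71*(12*9/(1 - 22)) = -150 + 71*(12*9/(-21)) = -150 + 71*(12*9*(-1/21)) = -150 + 71*(-36/7) = -150 - 2556/7 = -3606/7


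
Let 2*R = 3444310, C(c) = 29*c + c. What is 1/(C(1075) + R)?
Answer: 1/1754405 ≈ 5.6999e-7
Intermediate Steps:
C(c) = 30*c
R = 1722155 (R = (1/2)*3444310 = 1722155)
1/(C(1075) + R) = 1/(30*1075 + 1722155) = 1/(32250 + 1722155) = 1/1754405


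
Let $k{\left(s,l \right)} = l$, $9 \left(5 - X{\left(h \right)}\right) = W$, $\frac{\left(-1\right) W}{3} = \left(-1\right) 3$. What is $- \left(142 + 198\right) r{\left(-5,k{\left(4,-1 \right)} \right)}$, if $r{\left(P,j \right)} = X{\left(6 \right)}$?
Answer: $-1360$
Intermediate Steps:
$W = 9$ ($W = - 3 \left(\left(-1\right) 3\right) = \left(-3\right) \left(-3\right) = 9$)
$X{\left(h \right)} = 4$ ($X{\left(h \right)} = 5 - 1 = 4$)
$r{\left(P,j \right)} = 4$
$- \left(142 + 198\right) r{\left(-5,k{\left(4,-1 \right)} \right)} = - \left(142 + 198\right) 4 = - 340 \cdot 4 = \left(-1\right) 1360 = -1360$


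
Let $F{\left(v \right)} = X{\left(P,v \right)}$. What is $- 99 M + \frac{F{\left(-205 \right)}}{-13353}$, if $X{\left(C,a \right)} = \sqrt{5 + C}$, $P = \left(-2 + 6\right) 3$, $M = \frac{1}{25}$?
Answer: $- \frac{99}{25} - \frac{\sqrt{17}}{13353} \approx -3.9603$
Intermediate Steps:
$M = \frac{1}{25} \approx 0.04$
$P = 12$ ($P = 4 \cdot 3 = 12$)
$F{\left(v \right)} = \sqrt{17}$ ($F{\left(v \right)} = \sqrt{5 + 12} = \sqrt{17}$)
$- 99 M + \frac{F{\left(-205 \right)}}{-13353} = \left(-99\right) \frac{1}{25} + \frac{\sqrt{17}}{-13353} = - \frac{99}{25} + \sqrt{17} \left(- \frac{1}{13353}\right) = - \frac{99}{25} - \frac{\sqrt{17}}{13353}$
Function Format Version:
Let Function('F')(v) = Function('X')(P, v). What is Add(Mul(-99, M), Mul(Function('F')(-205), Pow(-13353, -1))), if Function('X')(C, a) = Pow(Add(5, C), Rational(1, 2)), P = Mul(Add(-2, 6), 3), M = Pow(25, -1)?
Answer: Add(Rational(-99, 25), Mul(Rational(-1, 13353), Pow(17, Rational(1, 2)))) ≈ -3.9603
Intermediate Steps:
M = Rational(1, 25) ≈ 0.040000
P = 12 (P = Mul(4, 3) = 12)
Function('F')(v) = Pow(17, Rational(1, 2)) (Function('F')(v) = Pow(Add(5, 12), Rational(1, 2)) = Pow(17, Rational(1, 2)))
Add(Mul(-99, M), Mul(Function('F')(-205), Pow(-13353, -1))) = Add(Mul(-99, Rational(1, 25)), Mul(Pow(17, Rational(1, 2)), Pow(-13353, -1))) = Add(Rational(-99, 25), Mul(Pow(17, Rational(1, 2)), Rational(-1, 13353))) = Add(Rational(-99, 25), Mul(Rational(-1, 13353), Pow(17, Rational(1, 2))))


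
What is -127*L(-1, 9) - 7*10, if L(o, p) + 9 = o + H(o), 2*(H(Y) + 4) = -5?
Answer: 4051/2 ≈ 2025.5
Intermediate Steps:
H(Y) = -13/2 (H(Y) = -4 + (1/2)*(-5) = -4 - 5/2 = -13/2)
L(o, p) = -31/2 + o (L(o, p) = -9 + (o - 13/2) = -9 + (-13/2 + o) = -31/2 + o)
-127*L(-1, 9) - 7*10 = -127*(-31/2 - 1) - 7*10 = -127*(-33/2) - 70 = 4191/2 - 70 = 4051/2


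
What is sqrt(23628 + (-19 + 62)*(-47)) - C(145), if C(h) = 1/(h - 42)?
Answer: -1/103 + sqrt(21607) ≈ 146.98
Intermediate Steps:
C(h) = 1/(-42 + h)
sqrt(23628 + (-19 + 62)*(-47)) - C(145) = sqrt(23628 + (-19 + 62)*(-47)) - 1/(-42 + 145) = sqrt(23628 + 43*(-47)) - 1/103 = sqrt(23628 - 2021) - 1*1/103 = sqrt(21607) - 1/103 = -1/103 + sqrt(21607)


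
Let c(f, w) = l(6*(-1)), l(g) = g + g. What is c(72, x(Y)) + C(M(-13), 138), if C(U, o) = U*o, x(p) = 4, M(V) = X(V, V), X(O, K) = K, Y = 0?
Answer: -1806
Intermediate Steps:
M(V) = V
l(g) = 2*g
c(f, w) = -12 (c(f, w) = 2*(6*(-1)) = 2*(-6) = -12)
c(72, x(Y)) + C(M(-13), 138) = -12 - 13*138 = -12 - 1794 = -1806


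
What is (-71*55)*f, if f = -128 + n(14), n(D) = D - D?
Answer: 499840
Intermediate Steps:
n(D) = 0
f = -128 (f = -128 + 0 = -128)
(-71*55)*f = -71*55*(-128) = -3905*(-128) = 499840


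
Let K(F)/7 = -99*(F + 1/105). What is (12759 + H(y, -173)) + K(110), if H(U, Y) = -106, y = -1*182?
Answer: -317918/5 ≈ -63584.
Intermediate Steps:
y = -182
K(F) = -33/5 - 693*F (K(F) = 7*(-99*(F + 1/105)) = 7*(-99*(1/105 + F)) = 7*(-33/35 - 99*F) = -33/5 - 693*F)
(12759 + H(y, -173)) + K(110) = (12759 - 106) + (-33/5 - 693*110) = 12653 + (-33/5 - 76230) = 12653 - 381183/5 = -317918/5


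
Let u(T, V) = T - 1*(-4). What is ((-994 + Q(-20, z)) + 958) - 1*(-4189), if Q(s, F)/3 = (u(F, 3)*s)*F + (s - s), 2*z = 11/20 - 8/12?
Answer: 1000031/240 ≈ 4166.8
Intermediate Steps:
u(T, V) = 4 + T (u(T, V) = T + 4 = 4 + T)
z = -7/120 (z = (11/20 - 8/12)/2 = (11*(1/20) - 8*1/12)/2 = (11/20 - ⅔)/2 = (½)*(-7/60) = -7/120 ≈ -0.058333)
Q(s, F) = 3*F*s*(4 + F) (Q(s, F) = 3*(((4 + F)*s)*F + (s - s)) = 3*((s*(4 + F))*F + 0) = 3*(F*s*(4 + F) + 0) = 3*(F*s*(4 + F)) = 3*F*s*(4 + F))
((-994 + Q(-20, z)) + 958) - 1*(-4189) = ((-994 + 3*(-7/120)*(-20)*(4 - 7/120)) + 958) - 1*(-4189) = ((-994 + 3*(-7/120)*(-20)*(473/120)) + 958) + 4189 = ((-994 + 3311/240) + 958) + 4189 = (-235249/240 + 958) + 4189 = -5329/240 + 4189 = 1000031/240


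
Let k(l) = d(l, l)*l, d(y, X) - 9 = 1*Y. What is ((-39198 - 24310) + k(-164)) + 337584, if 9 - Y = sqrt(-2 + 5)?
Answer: 271124 + 164*sqrt(3) ≈ 2.7141e+5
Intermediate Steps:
Y = 9 - sqrt(3) (Y = 9 - sqrt(-2 + 5) = 9 - sqrt(3) ≈ 7.2680)
d(y, X) = 18 - sqrt(3) (d(y, X) = 9 + 1*(9 - sqrt(3)) = 9 + (9 - sqrt(3)) = 18 - sqrt(3))
k(l) = l*(18 - sqrt(3)) (k(l) = (18 - sqrt(3))*l = l*(18 - sqrt(3)))
((-39198 - 24310) + k(-164)) + 337584 = ((-39198 - 24310) - 164*(18 - sqrt(3))) + 337584 = (-63508 + (-2952 + 164*sqrt(3))) + 337584 = (-66460 + 164*sqrt(3)) + 337584 = 271124 + 164*sqrt(3)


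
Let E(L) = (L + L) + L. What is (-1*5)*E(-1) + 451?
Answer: 466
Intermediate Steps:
E(L) = 3*L (E(L) = 2*L + L = 3*L)
(-1*5)*E(-1) + 451 = (-1*5)*(3*(-1)) + 451 = -5*(-3) + 451 = 15 + 451 = 466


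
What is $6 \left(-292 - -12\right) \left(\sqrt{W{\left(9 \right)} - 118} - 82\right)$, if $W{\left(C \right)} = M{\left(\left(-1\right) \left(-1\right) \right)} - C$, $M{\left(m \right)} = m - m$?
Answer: $137760 - 1680 i \sqrt{127} \approx 1.3776 \cdot 10^{5} - 18933.0 i$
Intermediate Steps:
$M{\left(m \right)} = 0$
$W{\left(C \right)} = - C$ ($W{\left(C \right)} = 0 - C = - C$)
$6 \left(-292 - -12\right) \left(\sqrt{W{\left(9 \right)} - 118} - 82\right) = 6 \left(-292 - -12\right) \left(\sqrt{\left(-1\right) 9 - 118} - 82\right) = 6 \left(-292 + 12\right) \left(\sqrt{-9 - 118} - 82\right) = 6 \left(- 280 \left(\sqrt{-127} - 82\right)\right) = 6 \left(- 280 \left(i \sqrt{127} - 82\right)\right) = 6 \left(- 280 \left(-82 + i \sqrt{127}\right)\right) = 6 \left(22960 - 280 i \sqrt{127}\right) = 137760 - 1680 i \sqrt{127}$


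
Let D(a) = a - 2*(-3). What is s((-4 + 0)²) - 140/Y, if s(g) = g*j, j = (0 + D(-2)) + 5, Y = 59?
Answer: 8356/59 ≈ 141.63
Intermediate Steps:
D(a) = 6 + a (D(a) = a + 6 = 6 + a)
j = 9 (j = (0 + (6 - 2)) + 5 = (0 + 4) + 5 = 4 + 5 = 9)
s(g) = 9*g (s(g) = g*9 = 9*g)
s((-4 + 0)²) - 140/Y = 9*(-4 + 0)² - 140/59 = 9*(-4)² + (1/59)*(-140) = 9*16 - 140/59 = 144 - 140/59 = 8356/59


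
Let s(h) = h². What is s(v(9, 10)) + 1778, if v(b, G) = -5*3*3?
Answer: 3803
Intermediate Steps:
v(b, G) = -45 (v(b, G) = -15*3 = -45)
s(v(9, 10)) + 1778 = (-45)² + 1778 = 2025 + 1778 = 3803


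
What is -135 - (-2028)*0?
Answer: -135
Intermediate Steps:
-135 - (-2028)*0 = -135 - 156*0 = -135 + 0 = -135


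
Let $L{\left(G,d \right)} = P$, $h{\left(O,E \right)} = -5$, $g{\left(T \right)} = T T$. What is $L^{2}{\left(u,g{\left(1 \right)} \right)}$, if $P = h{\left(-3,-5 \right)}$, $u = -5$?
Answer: $25$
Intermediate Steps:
$g{\left(T \right)} = T^{2}$
$P = -5$
$L{\left(G,d \right)} = -5$
$L^{2}{\left(u,g{\left(1 \right)} \right)} = \left(-5\right)^{2} = 25$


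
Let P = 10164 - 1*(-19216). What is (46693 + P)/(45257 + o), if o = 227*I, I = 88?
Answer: 76073/65233 ≈ 1.1662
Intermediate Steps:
P = 29380 (P = 10164 + 19216 = 29380)
o = 19976 (o = 227*88 = 19976)
(46693 + P)/(45257 + o) = (46693 + 29380)/(45257 + 19976) = 76073/65233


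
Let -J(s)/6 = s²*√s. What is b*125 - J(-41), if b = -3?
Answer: -375 + 10086*I*√41 ≈ -375.0 + 64582.0*I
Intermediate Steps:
J(s) = -6*s^(5/2) (J(s) = -6*s²*√s = -6*s^(5/2))
b*125 - J(-41) = -3*125 - (-6)*(-41)^(5/2) = -375 - (-6)*1681*I*√41 = -375 - (-10086)*I*√41 = -375 + 10086*I*√41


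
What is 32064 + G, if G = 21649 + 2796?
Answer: 56509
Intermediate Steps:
G = 24445
32064 + G = 32064 + 24445 = 56509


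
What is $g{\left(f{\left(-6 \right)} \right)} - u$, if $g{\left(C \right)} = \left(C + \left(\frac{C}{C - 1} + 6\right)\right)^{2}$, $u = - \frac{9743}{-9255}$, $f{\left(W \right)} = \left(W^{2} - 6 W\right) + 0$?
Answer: $\frac{291225171037}{46654455} \approx 6242.2$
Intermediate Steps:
$f{\left(W \right)} = W^{2} - 6 W$
$u = \frac{9743}{9255}$ ($u = \left(-9743\right) \left(- \frac{1}{9255}\right) = \frac{9743}{9255} \approx 1.0527$)
$g{\left(C \right)} = \left(6 + C + \frac{C}{-1 + C}\right)^{2}$ ($g{\left(C \right)} = \left(C + \left(\frac{C}{-1 + C} + 6\right)\right)^{2} = \left(C + \left(6 + \frac{C}{-1 + C}\right)\right)^{2} = \left(6 + C + \frac{C}{-1 + C}\right)^{2}$)
$g{\left(f{\left(-6 \right)} \right)} - u = \frac{\left(-6 + \left(- 6 \left(-6 - 6\right)\right)^{2} + 6 \left(- 6 \left(-6 - 6\right)\right)\right)^{2}}{\left(-1 - 6 \left(-6 - 6\right)\right)^{2}} - \frac{9743}{9255} = \frac{\left(-6 + \left(\left(-6\right) \left(-12\right)\right)^{2} + 6 \left(\left(-6\right) \left(-12\right)\right)\right)^{2}}{\left(-1 - -72\right)^{2}} - \frac{9743}{9255} = \frac{\left(-6 + 72^{2} + 6 \cdot 72\right)^{2}}{\left(-1 + 72\right)^{2}} - \frac{9743}{9255} = \frac{\left(-6 + 5184 + 432\right)^{2}}{5041} - \frac{9743}{9255} = \frac{5610^{2}}{5041} - \frac{9743}{9255} = \frac{1}{5041} \cdot 31472100 - \frac{9743}{9255} = \frac{31472100}{5041} - \frac{9743}{9255} = \frac{291225171037}{46654455}$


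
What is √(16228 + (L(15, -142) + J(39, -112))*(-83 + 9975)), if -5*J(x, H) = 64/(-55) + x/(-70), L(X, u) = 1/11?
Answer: √121732226/77 ≈ 143.29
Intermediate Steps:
L(X, u) = 1/11
J(x, H) = 64/275 + x/350 (J(x, H) = -(64/(-55) + x/(-70))/5 = -(64*(-1/55) + x*(-1/70))/5 = -(-64/55 - x/70)/5 = 64/275 + x/350)
√(16228 + (L(15, -142) + J(39, -112))*(-83 + 9975)) = √(16228 + (1/11 + (64/275 + (1/350)*39))*(-83 + 9975)) = √(16228 + (1/11 + (64/275 + 39/350))*9892) = √(16228 + (1/11 + 53/154)*9892) = √(16228 + (67/154)*9892) = √(16228 + 331382/77) = √(1580938/77) = √121732226/77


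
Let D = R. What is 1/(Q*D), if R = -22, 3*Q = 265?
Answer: -3/5830 ≈ -0.00051458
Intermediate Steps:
Q = 265/3 (Q = (⅓)*265 = 265/3 ≈ 88.333)
D = -22
1/(Q*D) = 1/((265/3)*(-22)) = 1/(-5830/3) = -3/5830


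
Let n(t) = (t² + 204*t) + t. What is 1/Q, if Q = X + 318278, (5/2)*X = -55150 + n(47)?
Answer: 5/1504778 ≈ 3.3227e-6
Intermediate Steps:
n(t) = t² + 205*t
X = -86612/5 (X = 2*(-55150 + 47*(205 + 47))/5 = 2*(-55150 + 47*252)/5 = 2*(-55150 + 11844)/5 = (⅖)*(-43306) = -86612/5 ≈ -17322.)
Q = 1504778/5 (Q = -86612/5 + 318278 = 1504778/5 ≈ 3.0096e+5)
1/Q = 1/(1504778/5) = 5/1504778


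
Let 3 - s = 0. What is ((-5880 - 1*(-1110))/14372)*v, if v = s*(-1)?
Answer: 7155/7186 ≈ 0.99569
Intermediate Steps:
s = 3 (s = 3 - 1*0 = 3 + 0 = 3)
v = -3 (v = 3*(-1) = -3)
((-5880 - 1*(-1110))/14372)*v = ((-5880 - 1*(-1110))/14372)*(-3) = ((-5880 + 1110)*(1/14372))*(-3) = -4770*1/14372*(-3) = -2385/7186*(-3) = 7155/7186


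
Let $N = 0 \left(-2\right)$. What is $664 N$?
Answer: $0$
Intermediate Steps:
$N = 0$
$664 N = 664 \cdot 0 = 0$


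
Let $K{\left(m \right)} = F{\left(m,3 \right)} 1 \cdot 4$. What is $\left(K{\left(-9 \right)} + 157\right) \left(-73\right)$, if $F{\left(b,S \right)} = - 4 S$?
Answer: $-7957$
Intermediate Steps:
$K{\left(m \right)} = -48$ ($K{\left(m \right)} = \left(-4\right) 3 \cdot 1 \cdot 4 = \left(-12\right) 1 \cdot 4 = \left(-12\right) 4 = -48$)
$\left(K{\left(-9 \right)} + 157\right) \left(-73\right) = \left(-48 + 157\right) \left(-73\right) = 109 \left(-73\right) = -7957$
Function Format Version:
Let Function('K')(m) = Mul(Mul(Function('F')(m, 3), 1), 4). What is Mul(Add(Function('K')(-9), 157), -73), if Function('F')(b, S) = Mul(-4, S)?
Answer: -7957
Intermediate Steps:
Function('K')(m) = -48 (Function('K')(m) = Mul(Mul(Mul(-4, 3), 1), 4) = Mul(Mul(-12, 1), 4) = Mul(-12, 4) = -48)
Mul(Add(Function('K')(-9), 157), -73) = Mul(Add(-48, 157), -73) = Mul(109, -73) = -7957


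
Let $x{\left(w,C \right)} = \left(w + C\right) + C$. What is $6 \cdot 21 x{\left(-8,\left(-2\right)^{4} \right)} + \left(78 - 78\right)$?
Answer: $3024$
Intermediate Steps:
$x{\left(w,C \right)} = w + 2 C$ ($x{\left(w,C \right)} = \left(C + w\right) + C = w + 2 C$)
$6 \cdot 21 x{\left(-8,\left(-2\right)^{4} \right)} + \left(78 - 78\right) = 6 \cdot 21 \left(-8 + 2 \left(-2\right)^{4}\right) + \left(78 - 78\right) = 126 \left(-8 + 2 \cdot 16\right) + 0 = 126 \left(-8 + 32\right) + 0 = 126 \cdot 24 + 0 = 3024 + 0 = 3024$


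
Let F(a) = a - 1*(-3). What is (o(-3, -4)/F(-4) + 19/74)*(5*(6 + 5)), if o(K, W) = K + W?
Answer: 29535/74 ≈ 399.12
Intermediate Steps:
F(a) = 3 + a (F(a) = a + 3 = 3 + a)
(o(-3, -4)/F(-4) + 19/74)*(5*(6 + 5)) = ((-3 - 4)/(3 - 4) + 19/74)*(5*(6 + 5)) = (-7/(-1) + 19*(1/74))*(5*11) = (-7*(-1) + 19/74)*55 = (7 + 19/74)*55 = (537/74)*55 = 29535/74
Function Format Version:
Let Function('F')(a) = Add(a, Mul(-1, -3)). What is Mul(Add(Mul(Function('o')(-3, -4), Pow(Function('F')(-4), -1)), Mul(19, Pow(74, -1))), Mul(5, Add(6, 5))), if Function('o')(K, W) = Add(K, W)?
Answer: Rational(29535, 74) ≈ 399.12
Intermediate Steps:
Function('F')(a) = Add(3, a) (Function('F')(a) = Add(a, 3) = Add(3, a))
Mul(Add(Mul(Function('o')(-3, -4), Pow(Function('F')(-4), -1)), Mul(19, Pow(74, -1))), Mul(5, Add(6, 5))) = Mul(Add(Mul(Add(-3, -4), Pow(Add(3, -4), -1)), Mul(19, Pow(74, -1))), Mul(5, Add(6, 5))) = Mul(Add(Mul(-7, Pow(-1, -1)), Mul(19, Rational(1, 74))), Mul(5, 11)) = Mul(Add(Mul(-7, -1), Rational(19, 74)), 55) = Mul(Add(7, Rational(19, 74)), 55) = Mul(Rational(537, 74), 55) = Rational(29535, 74)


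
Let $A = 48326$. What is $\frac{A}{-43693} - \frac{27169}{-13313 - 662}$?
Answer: $\frac{3028043}{3613075} \approx 0.83808$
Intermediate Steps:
$\frac{A}{-43693} - \frac{27169}{-13313 - 662} = \frac{48326}{-43693} - \frac{27169}{-13313 - 662} = 48326 \left(- \frac{1}{43693}\right) - \frac{27169}{-13313 - 662} = - \frac{48326}{43693} - \frac{27169}{-13975} = - \frac{48326}{43693} - - \frac{27169}{13975} = - \frac{48326}{43693} + \frac{27169}{13975} = \frac{3028043}{3613075}$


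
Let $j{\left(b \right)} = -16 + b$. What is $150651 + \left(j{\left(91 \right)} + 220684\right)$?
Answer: $371410$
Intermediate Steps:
$150651 + \left(j{\left(91 \right)} + 220684\right) = 150651 + \left(\left(-16 + 91\right) + 220684\right) = 150651 + \left(75 + 220684\right) = 150651 + 220759 = 371410$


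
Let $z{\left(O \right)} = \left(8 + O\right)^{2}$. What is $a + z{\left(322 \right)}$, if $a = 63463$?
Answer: $172363$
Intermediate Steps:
$a + z{\left(322 \right)} = 63463 + \left(8 + 322\right)^{2} = 63463 + 330^{2} = 63463 + 108900 = 172363$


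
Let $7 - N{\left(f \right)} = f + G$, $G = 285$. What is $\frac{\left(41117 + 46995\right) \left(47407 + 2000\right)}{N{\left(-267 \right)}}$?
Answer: $- \frac{4353349584}{11} \approx -3.9576 \cdot 10^{8}$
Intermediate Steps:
$N{\left(f \right)} = -278 - f$ ($N{\left(f \right)} = 7 - \left(f + 285\right) = 7 - \left(285 + f\right) = -278 - f$)
$\frac{\left(41117 + 46995\right) \left(47407 + 2000\right)}{N{\left(-267 \right)}} = \frac{\left(41117 + 46995\right) \left(47407 + 2000\right)}{-278 - -267} = \frac{88112 \cdot 49407}{-278 + 267} = \frac{4353349584}{-11} = 4353349584 \left(- \frac{1}{11}\right) = - \frac{4353349584}{11}$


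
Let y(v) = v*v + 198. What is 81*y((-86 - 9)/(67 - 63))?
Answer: 987633/16 ≈ 61727.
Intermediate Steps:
y(v) = 198 + v² (y(v) = v² + 198 = 198 + v²)
81*y((-86 - 9)/(67 - 63)) = 81*(198 + ((-86 - 9)/(67 - 63))²) = 81*(198 + (-95/4)²) = 81*(198 + 9025/16) = 81*(12193/16) = 987633/16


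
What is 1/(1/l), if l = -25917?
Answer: -25917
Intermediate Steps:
1/(1/l) = 1/(1/(-25917)) = 1/(-1/25917) = -25917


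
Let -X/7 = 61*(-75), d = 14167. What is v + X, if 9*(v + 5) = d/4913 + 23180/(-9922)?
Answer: 780437526173/24373393 ≈ 32020.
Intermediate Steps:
X = 32025 (X = -427*(-75) = -7*(-4575) = 32025)
v = -120384652/24373393 (v = -5 + (14167/4913 + 23180/(-9922))/9 = -5 + (14167*(1/4913) + 23180*(-1/9922))/9 = -5 + (14167/4913 - 11590/4961)/9 = -5 + (⅑)*(13340817/24373393) = -5 + 1482313/24373393 = -120384652/24373393 ≈ -4.9392)
v + X = -120384652/24373393 + 32025 = 780437526173/24373393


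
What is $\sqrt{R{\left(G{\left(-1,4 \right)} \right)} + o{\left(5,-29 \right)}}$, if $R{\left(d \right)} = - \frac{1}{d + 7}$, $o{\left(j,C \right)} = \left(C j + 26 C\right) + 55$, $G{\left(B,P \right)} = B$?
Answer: $\frac{i \sqrt{30390}}{6} \approx 29.055 i$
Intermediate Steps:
$o{\left(j,C \right)} = 55 + 26 C + C j$ ($o{\left(j,C \right)} = \left(26 C + C j\right) + 55 = 55 + 26 C + C j$)
$R{\left(d \right)} = - \frac{1}{7 + d}$
$\sqrt{R{\left(G{\left(-1,4 \right)} \right)} + o{\left(5,-29 \right)}} = \sqrt{- \frac{1}{7 - 1} + \left(55 + 26 \left(-29\right) - 145\right)} = \sqrt{- \frac{1}{6} - 844} = \sqrt{- \frac{5065}{6}} = \frac{i \sqrt{30390}}{6}$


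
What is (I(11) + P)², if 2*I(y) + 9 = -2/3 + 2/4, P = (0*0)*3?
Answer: 3025/144 ≈ 21.007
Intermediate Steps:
P = 0 (P = 0*3 = 0)
I(y) = -55/12 (I(y) = -9/2 + (-2/3 + 2/4)/2 = -9/2 + (-2*⅓ + 2*(¼))/2 = -9/2 + (-⅔ + ½)/2 = -9/2 + (½)*(-⅙) = -9/2 - 1/12 = -55/12)
(I(11) + P)² = (-55/12 + 0)² = (-55/12)² = 3025/144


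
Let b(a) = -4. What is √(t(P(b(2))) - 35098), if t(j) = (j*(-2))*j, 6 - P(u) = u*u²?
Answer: I*√44898 ≈ 211.89*I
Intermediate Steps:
P(u) = 6 - u³ (P(u) = 6 - u*u² = 6 - u³)
t(j) = -2*j² (t(j) = (-2*j)*j = -2*j²)
√(t(P(b(2))) - 35098) = √(-2*(6 - 1*(-4)³)² - 35098) = √(-2*(6 - 1*(-64))² - 35098) = √(-2*(6 + 64)² - 35098) = √(-2*70² - 35098) = √(-2*4900 - 35098) = √(-9800 - 35098) = √(-44898) = I*√44898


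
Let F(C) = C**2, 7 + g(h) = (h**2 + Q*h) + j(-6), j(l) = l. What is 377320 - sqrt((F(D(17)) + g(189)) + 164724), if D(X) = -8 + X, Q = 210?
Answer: 377320 - sqrt(240203) ≈ 3.7683e+5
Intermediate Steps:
g(h) = -13 + h**2 + 210*h (g(h) = -7 + ((h**2 + 210*h) - 6) = -7 + (-6 + h**2 + 210*h) = -13 + h**2 + 210*h)
377320 - sqrt((F(D(17)) + g(189)) + 164724) = 377320 - sqrt(((-8 + 17)**2 + (-13 + 189**2 + 210*189)) + 164724) = 377320 - sqrt((9**2 + (-13 + 35721 + 39690)) + 164724) = 377320 - sqrt((81 + 75398) + 164724) = 377320 - sqrt(75479 + 164724) = 377320 - sqrt(240203)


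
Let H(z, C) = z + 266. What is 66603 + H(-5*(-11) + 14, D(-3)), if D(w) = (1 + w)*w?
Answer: 66938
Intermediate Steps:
D(w) = w*(1 + w)
H(z, C) = 266 + z
66603 + H(-5*(-11) + 14, D(-3)) = 66603 + (266 + (-5*(-11) + 14)) = 66603 + (266 + (55 + 14)) = 66603 + (266 + 69) = 66603 + 335 = 66938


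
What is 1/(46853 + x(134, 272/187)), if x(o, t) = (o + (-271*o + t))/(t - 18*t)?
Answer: 68/3285495 ≈ 2.0697e-5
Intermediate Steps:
x(o, t) = -(t - 270*o)/(17*t) (x(o, t) = (o + (t - 271*o))/((-17*t)) = (t - 270*o)*(-1/(17*t)) = -(t - 270*o)/(17*t))
1/(46853 + x(134, 272/187)) = 1/(46853 + (-272/187 + 270*134)/(17*((272/187)))) = 1/(46853 + (-272/187 + 36180)/(17*((272*(1/187))))) = 1/(46853 + (-1*16/11 + 36180)/(17*(16/11))) = 1/(46853 + (1/17)*(11/16)*(-16/11 + 36180)) = 1/(46853 + (1/17)*(11/16)*(397964/11)) = 1/(46853 + 99491/68) = 1/(3285495/68) = 68/3285495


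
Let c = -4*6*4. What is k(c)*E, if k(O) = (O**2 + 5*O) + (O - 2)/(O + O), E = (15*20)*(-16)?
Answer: -41935250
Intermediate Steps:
c = -96 (c = -24*4 = -96)
E = -4800 (E = 300*(-16) = -4800)
k(O) = O**2 + 5*O + (-2 + O)/(2*O) (k(O) = (O**2 + 5*O) + (-2 + O)/((2*O)) = (O**2 + 5*O) + (-2 + O)*(1/(2*O)) = (O**2 + 5*O) + (-2 + O)/(2*O) = O**2 + 5*O + (-2 + O)/(2*O))
k(c)*E = (1/2 + (-96)**2 - 1/(-96) + 5*(-96))*(-4800) = (1/2 + 9216 - 1*(-1/96) - 480)*(-4800) = (1/2 + 9216 + 1/96 - 480)*(-4800) = (838705/96)*(-4800) = -41935250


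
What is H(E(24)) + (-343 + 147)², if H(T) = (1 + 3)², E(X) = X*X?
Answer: 38432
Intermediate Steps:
E(X) = X²
H(T) = 16 (H(T) = 4² = 16)
H(E(24)) + (-343 + 147)² = 16 + (-343 + 147)² = 16 + (-196)² = 16 + 38416 = 38432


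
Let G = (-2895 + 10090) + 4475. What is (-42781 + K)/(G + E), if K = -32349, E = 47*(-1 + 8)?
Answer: -75130/11999 ≈ -6.2614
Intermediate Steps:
E = 329 (E = 47*7 = 329)
G = 11670 (G = 7195 + 4475 = 11670)
(-42781 + K)/(G + E) = (-42781 - 32349)/(11670 + 329) = -75130/11999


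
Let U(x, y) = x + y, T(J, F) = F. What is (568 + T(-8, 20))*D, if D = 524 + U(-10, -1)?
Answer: 301644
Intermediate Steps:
D = 513 (D = 524 + (-10 - 1) = 524 - 11 = 513)
(568 + T(-8, 20))*D = (568 + 20)*513 = 588*513 = 301644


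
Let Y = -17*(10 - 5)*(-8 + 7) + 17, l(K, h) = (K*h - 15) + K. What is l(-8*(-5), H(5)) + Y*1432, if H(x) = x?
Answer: 146289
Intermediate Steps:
l(K, h) = -15 + K + K*h (l(K, h) = (-15 + K*h) + K = -15 + K + K*h)
Y = 102 (Y = -85*(-1) + 17 = -17*(-5) + 17 = 85 + 17 = 102)
l(-8*(-5), H(5)) + Y*1432 = (-15 - 8*(-5) - 8*(-5)*5) + 102*1432 = (-15 + 40 + 40*5) + 146064 = (-15 + 40 + 200) + 146064 = 225 + 146064 = 146289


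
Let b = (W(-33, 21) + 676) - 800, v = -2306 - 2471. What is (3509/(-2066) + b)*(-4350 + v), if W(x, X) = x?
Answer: 2992478617/2066 ≈ 1.4484e+6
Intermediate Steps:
v = -4777
b = -157 (b = (-33 + 676) - 800 = 643 - 800 = -157)
(3509/(-2066) + b)*(-4350 + v) = (3509/(-2066) - 157)*(-4350 - 4777) = (3509*(-1/2066) - 157)*(-9127) = (-3509/2066 - 157)*(-9127) = -327871/2066*(-9127) = 2992478617/2066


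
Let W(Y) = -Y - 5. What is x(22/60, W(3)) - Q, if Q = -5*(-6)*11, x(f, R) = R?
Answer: -338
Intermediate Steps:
W(Y) = -5 - Y
Q = 330 (Q = 30*11 = 330)
x(22/60, W(3)) - Q = (-5 - 1*3) - 1*330 = (-5 - 3) - 330 = -8 - 330 = -338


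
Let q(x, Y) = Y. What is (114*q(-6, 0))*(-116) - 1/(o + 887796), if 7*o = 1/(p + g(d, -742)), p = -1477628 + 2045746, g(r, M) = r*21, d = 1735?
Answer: -4231871/3757038146317 ≈ -1.1264e-6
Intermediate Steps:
g(r, M) = 21*r
p = 568118
o = 1/4231871 (o = 1/(7*(568118 + 21*1735)) = 1/(7*(568118 + 36435)) = (1/7)/604553 = (1/7)*(1/604553) = 1/4231871 ≈ 2.3630e-7)
(114*q(-6, 0))*(-116) - 1/(o + 887796) = (114*0)*(-116) - 1/(1/4231871 + 887796) = 0*(-116) - 1/3757038146317/4231871 = 0 - 1*4231871/3757038146317 = 0 - 4231871/3757038146317 = -4231871/3757038146317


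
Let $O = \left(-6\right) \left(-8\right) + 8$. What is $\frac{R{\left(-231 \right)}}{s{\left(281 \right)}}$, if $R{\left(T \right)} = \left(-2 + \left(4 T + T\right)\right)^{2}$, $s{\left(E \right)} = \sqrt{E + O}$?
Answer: $\frac{1338649 \sqrt{337}}{337} \approx 72921.0$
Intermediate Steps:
$O = 56$ ($O = 48 + 8 = 56$)
$s{\left(E \right)} = \sqrt{56 + E}$ ($s{\left(E \right)} = \sqrt{E + 56} = \sqrt{56 + E}$)
$R{\left(T \right)} = \left(-2 + 5 T\right)^{2}$
$\frac{R{\left(-231 \right)}}{s{\left(281 \right)}} = \frac{\left(-2 + 5 \left(-231\right)\right)^{2}}{\sqrt{56 + 281}} = \frac{\left(-2 - 1155\right)^{2}}{\sqrt{337}} = \left(-1157\right)^{2} \frac{\sqrt{337}}{337} = 1338649 \frac{\sqrt{337}}{337} = \frac{1338649 \sqrt{337}}{337}$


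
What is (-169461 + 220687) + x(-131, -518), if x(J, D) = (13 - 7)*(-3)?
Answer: 51208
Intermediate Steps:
x(J, D) = -18 (x(J, D) = 6*(-3) = -18)
(-169461 + 220687) + x(-131, -518) = (-169461 + 220687) - 18 = 51226 - 18 = 51208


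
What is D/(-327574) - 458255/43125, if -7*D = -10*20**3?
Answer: -105423696359/9888640125 ≈ -10.661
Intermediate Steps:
D = 80000/7 (D = -(-10)*20**3/7 = -(-10)*8000/7 = -1/7*(-80000) = 80000/7 ≈ 11429.)
D/(-327574) - 458255/43125 = (80000/7)/(-327574) - 458255/43125 = (80000/7)*(-1/327574) - 458255*1/43125 = -40000/1146509 - 91651/8625 = -105423696359/9888640125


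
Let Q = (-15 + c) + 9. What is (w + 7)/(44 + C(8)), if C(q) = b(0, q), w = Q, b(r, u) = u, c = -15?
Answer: -7/26 ≈ -0.26923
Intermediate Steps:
Q = -21 (Q = (-15 - 15) + 9 = -30 + 9 = -21)
w = -21
C(q) = q
(w + 7)/(44 + C(8)) = (-21 + 7)/(44 + 8) = -14/52 = (1/52)*(-14) = -7/26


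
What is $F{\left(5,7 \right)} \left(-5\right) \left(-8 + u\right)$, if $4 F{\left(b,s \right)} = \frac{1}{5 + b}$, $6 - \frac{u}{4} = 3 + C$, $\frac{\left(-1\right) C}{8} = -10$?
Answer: $\frac{79}{2} \approx 39.5$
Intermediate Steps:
$C = 80$ ($C = \left(-8\right) \left(-10\right) = 80$)
$u = -308$ ($u = 24 - 4 \left(3 + 80\right) = 24 - 332 = -308$)
$F{\left(b,s \right)} = \frac{1}{4 \left(5 + b\right)}$
$F{\left(5,7 \right)} \left(-5\right) \left(-8 + u\right) = \frac{1}{4 \left(5 + 5\right)} \left(-5\right) \left(-8 - 308\right) = \frac{1}{4 \cdot 10} \left(-5\right) \left(-316\right) = \frac{1}{4} \cdot \frac{1}{10} \left(-5\right) \left(-316\right) = \frac{1}{40} \left(-5\right) \left(-316\right) = \left(- \frac{1}{8}\right) \left(-316\right) = \frac{79}{2}$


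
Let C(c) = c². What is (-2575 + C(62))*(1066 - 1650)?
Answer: -741096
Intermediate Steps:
(-2575 + C(62))*(1066 - 1650) = (-2575 + 62²)*(1066 - 1650) = (-2575 + 3844)*(-584) = 1269*(-584) = -741096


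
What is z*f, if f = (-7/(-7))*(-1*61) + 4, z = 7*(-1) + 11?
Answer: -228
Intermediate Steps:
z = 4 (z = -7 + 11 = 4)
f = -57 (f = -7*(-⅐)*(-61) + 4 = 1*(-61) + 4 = -61 + 4 = -57)
z*f = 4*(-57) = -228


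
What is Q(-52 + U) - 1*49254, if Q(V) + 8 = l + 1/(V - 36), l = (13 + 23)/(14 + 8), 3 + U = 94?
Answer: -1625581/33 ≈ -49260.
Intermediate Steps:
U = 91 (U = -3 + 94 = 91)
l = 18/11 (l = 36/22 = 36*(1/22) = 18/11 ≈ 1.6364)
Q(V) = -70/11 + 1/(-36 + V) (Q(V) = -8 + (18/11 + 1/(V - 36)) = -8 + (18/11 + 1/(-36 + V)) = -70/11 + 1/(-36 + V))
Q(-52 + U) - 1*49254 = (2531 - 70*(-52 + 91))/(11*(-36 + (-52 + 91))) - 1*49254 = (2531 - 70*39)/(11*(-36 + 39)) - 49254 = (1/11)*(2531 - 2730)/3 - 49254 = (1/11)*(⅓)*(-199) - 49254 = -199/33 - 49254 = -1625581/33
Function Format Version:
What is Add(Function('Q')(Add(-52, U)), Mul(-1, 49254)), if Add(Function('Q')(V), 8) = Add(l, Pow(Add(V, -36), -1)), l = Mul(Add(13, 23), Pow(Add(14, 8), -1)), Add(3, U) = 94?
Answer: Rational(-1625581, 33) ≈ -49260.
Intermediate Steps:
U = 91 (U = Add(-3, 94) = 91)
l = Rational(18, 11) (l = Mul(36, Pow(22, -1)) = Mul(36, Rational(1, 22)) = Rational(18, 11) ≈ 1.6364)
Function('Q')(V) = Add(Rational(-70, 11), Pow(Add(-36, V), -1)) (Function('Q')(V) = Add(-8, Add(Rational(18, 11), Pow(Add(V, -36), -1))) = Add(-8, Add(Rational(18, 11), Pow(Add(-36, V), -1))) = Add(Rational(-70, 11), Pow(Add(-36, V), -1)))
Add(Function('Q')(Add(-52, U)), Mul(-1, 49254)) = Add(Mul(Rational(1, 11), Pow(Add(-36, Add(-52, 91)), -1), Add(2531, Mul(-70, Add(-52, 91)))), Mul(-1, 49254)) = Add(Mul(Rational(1, 11), Pow(Add(-36, 39), -1), Add(2531, Mul(-70, 39))), -49254) = Add(Mul(Rational(1, 11), Pow(3, -1), Add(2531, -2730)), -49254) = Add(Mul(Rational(1, 11), Rational(1, 3), -199), -49254) = Add(Rational(-199, 33), -49254) = Rational(-1625581, 33)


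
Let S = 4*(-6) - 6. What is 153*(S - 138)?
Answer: -25704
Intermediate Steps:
S = -30 (S = -24 - 6 = -30)
153*(S - 138) = 153*(-30 - 138) = 153*(-168) = -25704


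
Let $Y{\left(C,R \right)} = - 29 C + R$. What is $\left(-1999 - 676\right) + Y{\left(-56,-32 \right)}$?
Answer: $-1083$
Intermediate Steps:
$Y{\left(C,R \right)} = R - 29 C$
$\left(-1999 - 676\right) + Y{\left(-56,-32 \right)} = \left(-1999 - 676\right) - -1592 = -2675 + \left(-32 + 1624\right) = -2675 + 1592 = -1083$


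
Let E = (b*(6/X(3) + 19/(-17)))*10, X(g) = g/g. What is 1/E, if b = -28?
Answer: -17/23240 ≈ -0.00073150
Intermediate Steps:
X(g) = 1
E = -23240/17 (E = -28*(6/1 + 19/(-17))*10 = -28*(6*1 + 19*(-1/17))*10 = -28*(6 - 19/17)*10 = -28*83/17*10 = -2324/17*10 = -23240/17 ≈ -1367.1)
1/E = 1/(-23240/17) = -17/23240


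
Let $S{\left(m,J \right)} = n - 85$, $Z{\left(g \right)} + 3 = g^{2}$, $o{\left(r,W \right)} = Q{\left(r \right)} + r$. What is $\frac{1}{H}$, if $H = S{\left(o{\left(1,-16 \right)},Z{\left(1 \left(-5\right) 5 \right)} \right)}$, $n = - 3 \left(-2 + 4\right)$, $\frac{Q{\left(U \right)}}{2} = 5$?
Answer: $- \frac{1}{91} \approx -0.010989$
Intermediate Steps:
$Q{\left(U \right)} = 10$ ($Q{\left(U \right)} = 2 \cdot 5 = 10$)
$n = -6$ ($n = \left(-3\right) 2 = -6$)
$o{\left(r,W \right)} = 10 + r$
$Z{\left(g \right)} = -3 + g^{2}$
$S{\left(m,J \right)} = -91$ ($S{\left(m,J \right)} = -6 - 85 = -91$)
$H = -91$
$\frac{1}{H} = \frac{1}{-91} = - \frac{1}{91}$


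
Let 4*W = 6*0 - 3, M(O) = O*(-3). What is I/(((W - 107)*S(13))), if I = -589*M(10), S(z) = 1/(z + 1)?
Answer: -989520/431 ≈ -2295.9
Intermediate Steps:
M(O) = -3*O
S(z) = 1/(1 + z)
I = 17670 (I = -(-1767)*10 = -589*(-30) = 17670)
W = -¾ (W = (6*0 - 3)/4 = (0 - 3)/4 = (¼)*(-3) = -¾ ≈ -0.75000)
I/(((W - 107)*S(13))) = 17670/(((-¾ - 107)/(1 + 13))) = 17670/((-431/4/14)) = 17670/((-431/4*1/14)) = 17670/(-431/56) = 17670*(-56/431) = -989520/431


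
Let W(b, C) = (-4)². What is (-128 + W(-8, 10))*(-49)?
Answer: 5488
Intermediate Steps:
W(b, C) = 16
(-128 + W(-8, 10))*(-49) = (-128 + 16)*(-49) = -112*(-49) = 5488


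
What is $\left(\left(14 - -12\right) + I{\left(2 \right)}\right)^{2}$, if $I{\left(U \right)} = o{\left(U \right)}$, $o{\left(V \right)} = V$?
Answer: $784$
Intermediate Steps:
$I{\left(U \right)} = U$
$\left(\left(14 - -12\right) + I{\left(2 \right)}\right)^{2} = \left(\left(14 - -12\right) + 2\right)^{2} = \left(\left(14 + 12\right) + 2\right)^{2} = \left(26 + 2\right)^{2} = 28^{2} = 784$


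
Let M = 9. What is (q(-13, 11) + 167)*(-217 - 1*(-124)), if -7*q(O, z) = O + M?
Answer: -109089/7 ≈ -15584.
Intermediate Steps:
q(O, z) = -9/7 - O/7 (q(O, z) = -(O + 9)/7 = -(9 + O)/7 = -9/7 - O/7)
(q(-13, 11) + 167)*(-217 - 1*(-124)) = ((-9/7 - ⅐*(-13)) + 167)*(-217 - 1*(-124)) = ((-9/7 + 13/7) + 167)*(-217 + 124) = (4/7 + 167)*(-93) = (1173/7)*(-93) = -109089/7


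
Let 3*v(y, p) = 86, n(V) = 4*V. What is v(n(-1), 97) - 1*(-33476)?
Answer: 100514/3 ≈ 33505.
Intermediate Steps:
v(y, p) = 86/3 (v(y, p) = (⅓)*86 = 86/3)
v(n(-1), 97) - 1*(-33476) = 86/3 - 1*(-33476) = 86/3 + 33476 = 100514/3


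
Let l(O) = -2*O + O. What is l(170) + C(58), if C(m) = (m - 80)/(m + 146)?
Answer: -17351/102 ≈ -170.11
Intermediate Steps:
C(m) = (-80 + m)/(146 + m)
l(O) = -O
l(170) + C(58) = -1*170 + (-80 + 58)/(146 + 58) = -170 - 22/204 = -170 + (1/204)*(-22) = -170 - 11/102 = -17351/102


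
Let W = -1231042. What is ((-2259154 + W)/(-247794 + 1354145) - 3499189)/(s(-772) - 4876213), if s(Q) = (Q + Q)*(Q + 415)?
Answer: 774266947907/956994721351 ≈ 0.80906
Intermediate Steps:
s(Q) = 2*Q*(415 + Q) (s(Q) = (2*Q)*(415 + Q) = 2*Q*(415 + Q))
((-2259154 + W)/(-247794 + 1354145) - 3499189)/(s(-772) - 4876213) = ((-2259154 - 1231042)/(-247794 + 1354145) - 3499189)/(2*(-772)*(415 - 772) - 4876213) = (-3490196/1106351 - 3499189)/(2*(-772)*(-357) - 4876213) = (-3490196*1/1106351 - 3499189)/(551208 - 4876213) = (-3490196/1106351 - 3499189)/(-4325005) = -3871334739535/1106351*(-1/4325005) = 774266947907/956994721351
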